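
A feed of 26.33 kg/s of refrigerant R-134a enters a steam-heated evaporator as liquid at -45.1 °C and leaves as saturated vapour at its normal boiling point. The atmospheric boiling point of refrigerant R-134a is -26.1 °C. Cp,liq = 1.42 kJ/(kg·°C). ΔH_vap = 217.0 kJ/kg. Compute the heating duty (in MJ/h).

Q = 23100 MJ/h

liquid -45.1→-26.1 °C: 26.98 kJ/kg
vaporisation at -26.1 °C: 217 kJ/kg
Δh = 26.98 + 217 = 243.98 kJ/kg
Q = ṁ·Δh = 26.33 kg/s × 243.98 kJ/kg = 6424 kJ/s
|Q| = 6424 kW = 23126 MJ/h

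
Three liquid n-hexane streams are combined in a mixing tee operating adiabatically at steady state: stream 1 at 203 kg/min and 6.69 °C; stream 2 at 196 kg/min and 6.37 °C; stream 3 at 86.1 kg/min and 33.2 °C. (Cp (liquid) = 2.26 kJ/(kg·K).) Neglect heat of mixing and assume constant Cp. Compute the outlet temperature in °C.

Adiabatic, steady state ⇒ Σ ṁᵢCp,ᵢ(T_out − Tᵢ) = 0
Σ ṁᵢCp,ᵢTᵢ = 203×2.26×6.69 + 196×2.26×6.37 + 86.1×2.26×33.2 = 12351
Σ ṁᵢCp,ᵢ = 203×2.26 + 196×2.26 + 86.1×2.26 = 1096.3
T_out = 12351 / 1096.3 = 11.266 °C

T_out = 11.3 °C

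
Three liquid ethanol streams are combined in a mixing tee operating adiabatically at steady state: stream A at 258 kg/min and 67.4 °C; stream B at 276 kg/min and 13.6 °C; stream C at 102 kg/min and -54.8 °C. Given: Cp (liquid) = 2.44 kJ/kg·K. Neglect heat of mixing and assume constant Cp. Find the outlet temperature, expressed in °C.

Adiabatic, steady state ⇒ Σ ṁᵢCp,ᵢ(T_out − Tᵢ) = 0
T_out = Σ ṁᵢCp,ᵢTᵢ / Σ ṁᵢCp,ᵢ
      = 37950 / 1551.8 = 24.455 °C

T_out = 24.5 °C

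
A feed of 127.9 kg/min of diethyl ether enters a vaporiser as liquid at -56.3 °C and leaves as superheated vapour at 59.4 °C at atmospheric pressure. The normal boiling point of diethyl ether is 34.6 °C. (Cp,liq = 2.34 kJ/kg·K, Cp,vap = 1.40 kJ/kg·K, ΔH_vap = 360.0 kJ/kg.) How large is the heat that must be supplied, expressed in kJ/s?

liquid -56.3→34.6 °C: 212.71 kJ/kg
vaporisation at 34.6 °C: 360 kJ/kg
vapour 34.6→59.4 °C: 34.72 kJ/kg
Δh = 212.71 + 360 + 34.72 = 607.43 kJ/kg
Q = ṁ·Δh = 127.9 kg/min × 607.43 kJ/kg = 77690 kJ/min
|Q| = 1294.8 kW

Q = 1290 kJ/s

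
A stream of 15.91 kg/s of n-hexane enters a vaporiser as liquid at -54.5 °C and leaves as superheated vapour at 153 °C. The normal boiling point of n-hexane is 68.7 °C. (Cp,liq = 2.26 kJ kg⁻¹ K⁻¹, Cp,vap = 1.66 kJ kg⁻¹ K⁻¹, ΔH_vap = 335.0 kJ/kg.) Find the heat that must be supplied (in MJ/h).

Q = 43200 MJ/h

liquid -54.5→68.7 °C: 278.43 kJ/kg
vaporisation at 68.7 °C: 335 kJ/kg
vapour 68.7→153 °C: 139.94 kJ/kg
Δh = 278.43 + 335 + 139.94 = 753.37 kJ/kg
Q = ṁ·Δh = 15.91 kg/s × 753.37 kJ/kg = 11986 kJ/s
|Q| = 11986 kW = 43150 MJ/h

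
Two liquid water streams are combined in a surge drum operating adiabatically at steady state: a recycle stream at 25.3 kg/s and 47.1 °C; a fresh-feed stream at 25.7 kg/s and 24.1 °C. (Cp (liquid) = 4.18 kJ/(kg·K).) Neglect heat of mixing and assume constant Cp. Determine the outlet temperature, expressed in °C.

Adiabatic, steady state ⇒ Σ ṁᵢCp,ᵢ(T_out − Tᵢ) = 0
Σ ṁᵢCp,ᵢTᵢ = 25.3×4.18×47.1 + 25.7×4.18×24.1 = 7570
Σ ṁᵢCp,ᵢ = 25.3×4.18 + 25.7×4.18 = 213.18
T_out = 7570 / 213.18 = 35.51 °C

T_out = 35.5 °C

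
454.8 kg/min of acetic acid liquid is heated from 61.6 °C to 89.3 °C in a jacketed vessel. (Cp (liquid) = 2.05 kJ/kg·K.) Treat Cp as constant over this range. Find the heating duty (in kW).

Q = 430 kW

Q = ṁ·Cp·ΔT = 454.8 × 2.05 × (89.3 − 61.6) = 25826 kJ/min
Converting: 25826 / 60 s = 430.43 kW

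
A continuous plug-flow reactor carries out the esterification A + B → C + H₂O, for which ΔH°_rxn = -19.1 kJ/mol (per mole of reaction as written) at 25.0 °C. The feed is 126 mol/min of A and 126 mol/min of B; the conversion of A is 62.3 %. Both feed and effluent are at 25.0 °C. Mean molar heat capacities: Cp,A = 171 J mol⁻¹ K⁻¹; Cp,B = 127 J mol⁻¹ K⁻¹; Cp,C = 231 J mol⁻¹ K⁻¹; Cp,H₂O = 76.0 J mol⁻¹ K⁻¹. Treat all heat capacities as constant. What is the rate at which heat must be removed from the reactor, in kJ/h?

Q_out = 90000 kJ/h

Extent of reaction ξ = 0.623 × 126 = 78.498 mol/min
Reaction term: ξ·ΔH°_rxn = 78.498 × -19.1 = -1499.3 kJ/min
Q = ΔH = -1499.3 kJ/min = -24.989 kW
Heat removed = 89959 kJ/h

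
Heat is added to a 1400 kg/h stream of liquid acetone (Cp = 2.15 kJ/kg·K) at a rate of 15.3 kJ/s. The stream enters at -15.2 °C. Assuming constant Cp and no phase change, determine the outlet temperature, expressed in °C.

T_out = 3.10 °C

Q = 15.3 kJ/s = 55080 kJ/h
ΔT = Q/(ṁ·Cp) = 55080/(1400×2.15) = 18.299 K
T_out = -15.2 + 18.299 = 3.099 °C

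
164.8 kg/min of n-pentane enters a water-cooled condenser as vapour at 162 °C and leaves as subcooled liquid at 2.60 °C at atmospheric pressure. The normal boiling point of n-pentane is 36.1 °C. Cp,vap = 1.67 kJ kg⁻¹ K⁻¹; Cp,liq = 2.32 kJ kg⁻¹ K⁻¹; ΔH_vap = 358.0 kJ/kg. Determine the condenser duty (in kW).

vapour 162→36.1 °C: -210.25 kJ/kg
condensation at 36.1 °C: -358 kJ/kg
liquid 36.1→2.60 °C: -77.72 kJ/kg
Δh = -210.25 + -358 + -77.72 = -645.97 kJ/kg
Q = ṁ·Δh = 164.8 kg/min × -645.97 kJ/kg = -106460 kJ/min
|Q| = 1774.3 kW

Q_c = 1770 kW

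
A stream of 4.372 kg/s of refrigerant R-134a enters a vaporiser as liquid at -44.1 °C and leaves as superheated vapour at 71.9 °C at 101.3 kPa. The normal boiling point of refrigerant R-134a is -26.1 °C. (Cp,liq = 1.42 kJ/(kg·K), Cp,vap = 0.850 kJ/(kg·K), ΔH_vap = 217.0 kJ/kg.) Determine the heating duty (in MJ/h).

liquid -44.1→-26.1 °C: 25.56 kJ/kg
vaporisation at -26.1 °C: 217 kJ/kg
vapour -26.1→71.9 °C: 83.3 kJ/kg
Δh = 25.56 + 217 + 83.3 = 325.86 kJ/kg
Q = ṁ·Δh = 4.372 kg/s × 325.86 kJ/kg = 1424.7 kJ/s
|Q| = 1424.7 kW = 5128.8 MJ/h

Q = 5130 MJ/h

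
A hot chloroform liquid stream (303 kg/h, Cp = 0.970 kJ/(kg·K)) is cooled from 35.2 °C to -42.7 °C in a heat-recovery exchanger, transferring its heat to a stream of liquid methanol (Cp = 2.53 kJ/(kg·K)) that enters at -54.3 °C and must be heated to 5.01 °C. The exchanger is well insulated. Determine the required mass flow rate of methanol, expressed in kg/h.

Heat released by hot stream: Q = 303 × 0.970 × (35.2 − -42.7) = 22896 kJ/h
Energy balance on cold side (adiabatic exchanger): Q = ṁ_c·Cp_c·(T_c,out − T_c,in)
ṁ_c = 22896 / [2.53 × (5.01 − -54.3)] = 152.58 kg/h

ṁ_c = 153 kg/h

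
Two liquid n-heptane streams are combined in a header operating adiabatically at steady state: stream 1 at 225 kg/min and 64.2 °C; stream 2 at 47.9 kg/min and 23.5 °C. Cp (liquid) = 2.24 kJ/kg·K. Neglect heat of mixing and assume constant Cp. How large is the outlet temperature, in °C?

T_out = 57.1 °C

Energy balance with Q = 0: Σ ṁᵢCp,ᵢ(T_out − Tᵢ) = 0
Σ ṁᵢCp,ᵢTᵢ = 225×2.24×64.2 + 47.9×2.24×23.5 = 34878
Σ ṁᵢCp,ᵢ = 225×2.24 + 47.9×2.24 = 611.3
T_out = 34878 / 611.3 = 57.056 °C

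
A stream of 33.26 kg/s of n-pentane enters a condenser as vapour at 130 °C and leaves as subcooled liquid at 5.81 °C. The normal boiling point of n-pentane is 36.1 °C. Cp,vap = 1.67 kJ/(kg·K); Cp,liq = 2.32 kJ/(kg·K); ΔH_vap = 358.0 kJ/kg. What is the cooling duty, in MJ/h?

vapour 130→36.1 °C: -156.81 kJ/kg
condensation at 36.1 °C: -358 kJ/kg
liquid 36.1→5.81 °C: -70.273 kJ/kg
Δh = -156.81 + -358 + -70.273 = -585.09 kJ/kg
Q = ṁ·Δh = 33.26 kg/s × -585.09 kJ/kg = -19460 kJ/s
|Q| = 19460 kW = 70056 MJ/h

Q_c = 70100 MJ/h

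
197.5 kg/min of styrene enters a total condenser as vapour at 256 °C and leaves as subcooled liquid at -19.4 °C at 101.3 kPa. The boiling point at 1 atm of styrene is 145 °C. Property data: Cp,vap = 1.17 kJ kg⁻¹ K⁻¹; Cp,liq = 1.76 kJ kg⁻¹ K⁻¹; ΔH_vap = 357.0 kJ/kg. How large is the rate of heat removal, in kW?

vapour 256→145 °C: -129.87 kJ/kg
condensation at 145 °C: -357 kJ/kg
liquid 145→-19.4 °C: -289.34 kJ/kg
Δh = -129.87 + -357 + -289.34 = -776.21 kJ/kg
Q = ṁ·Δh = 197.5 kg/min × -776.21 kJ/kg = -153300 kJ/min
|Q| = 2555 kW

Q_c = 2560 kW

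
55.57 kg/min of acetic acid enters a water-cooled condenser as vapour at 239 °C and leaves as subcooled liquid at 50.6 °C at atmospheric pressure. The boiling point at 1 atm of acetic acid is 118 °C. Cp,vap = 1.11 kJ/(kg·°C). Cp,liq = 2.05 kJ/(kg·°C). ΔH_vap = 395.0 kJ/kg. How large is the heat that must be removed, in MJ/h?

Q_c = 2230 MJ/h

vapour 239→118 °C: -134.31 kJ/kg
condensation at 118 °C: -395 kJ/kg
liquid 118→50.6 °C: -138.17 kJ/kg
Δh = -134.31 + -395 + -138.17 = -667.48 kJ/kg
Q = ṁ·Δh = 55.57 kg/min × -667.48 kJ/kg = -37092 kJ/min
|Q| = 618.2 kW = 2225.5 MJ/h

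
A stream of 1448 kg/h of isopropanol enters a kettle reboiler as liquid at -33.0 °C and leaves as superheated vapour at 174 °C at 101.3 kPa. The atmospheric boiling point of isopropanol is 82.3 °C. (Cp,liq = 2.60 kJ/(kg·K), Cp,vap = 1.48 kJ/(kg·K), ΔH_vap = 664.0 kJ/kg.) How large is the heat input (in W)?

liquid -33.0→82.3 °C: 299.78 kJ/kg
vaporisation at 82.3 °C: 664 kJ/kg
vapour 82.3→174 °C: 135.72 kJ/kg
Δh = 299.78 + 664 + 135.72 = 1099.5 kJ/kg
Q = ṁ·Δh = 1448 kg/h × 1099.5 kJ/kg = 1.5921e+06 kJ/h
|Q| = 442.24 kW = 442240 W

Q = 442000 W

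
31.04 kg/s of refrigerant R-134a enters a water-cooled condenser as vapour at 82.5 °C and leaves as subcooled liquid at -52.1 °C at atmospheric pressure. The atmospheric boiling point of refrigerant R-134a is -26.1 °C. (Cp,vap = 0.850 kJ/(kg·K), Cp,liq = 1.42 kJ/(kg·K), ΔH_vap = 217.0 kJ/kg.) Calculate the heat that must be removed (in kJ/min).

vapour 82.5→-26.1 °C: -92.31 kJ/kg
condensation at -26.1 °C: -217 kJ/kg
liquid -26.1→-52.1 °C: -36.92 kJ/kg
Δh = -92.31 + -217 + -36.92 = -346.23 kJ/kg
Q = ṁ·Δh = 31.04 kg/s × -346.23 kJ/kg = -10747 kJ/s
|Q| = 10747 kW = 644820 kJ/min

Q_c = 645000 kJ/min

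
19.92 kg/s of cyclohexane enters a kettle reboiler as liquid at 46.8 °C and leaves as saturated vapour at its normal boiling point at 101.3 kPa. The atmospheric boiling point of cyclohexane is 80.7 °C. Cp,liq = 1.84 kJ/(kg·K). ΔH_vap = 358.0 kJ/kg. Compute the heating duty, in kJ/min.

liquid 46.8→80.7 °C: 62.376 kJ/kg
vaporisation at 80.7 °C: 358 kJ/kg
Δh = 62.376 + 358 = 420.38 kJ/kg
Q = ṁ·Δh = 19.92 kg/s × 420.38 kJ/kg = 8373.9 kJ/s
|Q| = 8373.9 kW = 502430 kJ/min

Q = 502000 kJ/min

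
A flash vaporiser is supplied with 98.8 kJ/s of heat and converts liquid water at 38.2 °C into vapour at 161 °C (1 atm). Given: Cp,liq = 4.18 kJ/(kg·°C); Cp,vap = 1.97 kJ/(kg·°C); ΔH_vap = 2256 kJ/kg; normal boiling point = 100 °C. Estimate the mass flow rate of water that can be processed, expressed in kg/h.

Δh = 4.18×(100−38.2) + 2256 + 1.97×(161−100) = 2634.5 kJ/kg
Q = 98.8 kJ/s = 98.8 kJ/s = 355680 kJ/h
ṁ = Q/Δh = 355680 / 2634.5 = 135.01 kg/h

ṁ = 135 kg/h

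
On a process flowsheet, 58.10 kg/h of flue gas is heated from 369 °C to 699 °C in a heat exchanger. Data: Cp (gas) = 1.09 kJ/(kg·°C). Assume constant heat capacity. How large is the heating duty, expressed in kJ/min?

Q = 348 kJ/min

Q = ṁ·Cp·ΔT = 58.10 × 1.09 × (699 − 369) = 20899 kJ/h
Converting: 20899 / 3600 s = 5.8052 kW
Heating duty = 348.31 kJ/min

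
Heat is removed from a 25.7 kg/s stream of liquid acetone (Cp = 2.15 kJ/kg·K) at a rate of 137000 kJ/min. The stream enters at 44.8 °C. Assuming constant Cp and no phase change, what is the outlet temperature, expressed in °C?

Q = 137000 kJ/min = 2283.3 kJ/s
ΔT = Q/(ṁ·Cp) = 2283.3/(25.7×2.15) = 41.324 K
T_out = 44.8 − 41.324 = 3.4764 °C

T_out = 3.48 °C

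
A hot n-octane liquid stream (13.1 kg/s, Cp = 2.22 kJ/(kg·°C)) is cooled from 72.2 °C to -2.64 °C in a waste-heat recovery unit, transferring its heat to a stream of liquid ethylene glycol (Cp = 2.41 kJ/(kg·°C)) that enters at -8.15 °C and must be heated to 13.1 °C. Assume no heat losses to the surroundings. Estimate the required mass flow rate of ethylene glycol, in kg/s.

Heat released by hot stream: Q = 13.1 × 2.22 × (72.2 − -2.64) = 2176.5 kJ/s
Energy balance on cold side (adiabatic exchanger): Q = ṁ_c·Cp_c·(T_c,out − T_c,in)
ṁ_c = 2176.5 / [2.41 × (13.1 − -8.15)] = 42.499 kg/s

ṁ_c = 42.5 kg/s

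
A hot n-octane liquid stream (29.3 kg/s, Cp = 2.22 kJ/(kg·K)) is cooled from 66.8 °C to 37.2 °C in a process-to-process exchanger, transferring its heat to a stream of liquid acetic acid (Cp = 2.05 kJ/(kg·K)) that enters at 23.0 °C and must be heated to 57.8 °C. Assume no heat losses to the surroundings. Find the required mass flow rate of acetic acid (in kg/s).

Heat released by hot stream: Q = 29.3 × 2.22 × (66.8 − 37.2) = 1925.4 kJ/s
Energy balance on cold side (adiabatic exchanger): Q = ṁ_c·Cp_c·(T_c,out − T_c,in)
ṁ_c = 1925.4 / [2.05 × (57.8 − 23.0)] = 26.989 kg/s

ṁ_c = 27.0 kg/s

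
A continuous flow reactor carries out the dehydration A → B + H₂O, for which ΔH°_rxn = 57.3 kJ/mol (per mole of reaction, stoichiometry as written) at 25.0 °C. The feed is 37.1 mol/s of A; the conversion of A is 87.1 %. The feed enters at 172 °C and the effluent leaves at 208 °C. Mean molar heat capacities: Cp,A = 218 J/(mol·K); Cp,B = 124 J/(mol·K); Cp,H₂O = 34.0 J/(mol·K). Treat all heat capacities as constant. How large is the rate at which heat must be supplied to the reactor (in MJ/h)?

Extent of reaction ξ = 0.871 × 37.1 = 32.314 mol/s
Reaction term: ξ·ΔH°_rxn = 32.314 × 57.3 = 1851.6 kJ/s
Sensible, feed 172→25 °C: -1188.9 kJ/s
Outlet flows (mol/s): A 4.7859, B 32.314, H₂O 32.314
Sensible, products 25→208 °C: 1125.3 kJ/s
Q = ΔH = 1787.9 kJ/s = 1787.9 kW
Heat supplied = 6436.6 MJ/h

Q_in = 6440 MJ/h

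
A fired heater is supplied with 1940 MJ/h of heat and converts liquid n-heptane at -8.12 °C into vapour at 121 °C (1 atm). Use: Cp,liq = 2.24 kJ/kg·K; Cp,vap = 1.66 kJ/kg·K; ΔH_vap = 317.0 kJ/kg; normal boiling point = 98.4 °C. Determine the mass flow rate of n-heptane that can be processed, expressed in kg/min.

Δh = 2.24×(98.4−-8.12) + 317.0 + 1.66×(121−98.4) = 593.12 kJ/kg
Q = 1940 MJ/h = 538.89 kJ/s = 32333 kJ/min
ṁ = Q/Δh = 32333 / 593.12 = 54.514 kg/min

ṁ = 54.5 kg/min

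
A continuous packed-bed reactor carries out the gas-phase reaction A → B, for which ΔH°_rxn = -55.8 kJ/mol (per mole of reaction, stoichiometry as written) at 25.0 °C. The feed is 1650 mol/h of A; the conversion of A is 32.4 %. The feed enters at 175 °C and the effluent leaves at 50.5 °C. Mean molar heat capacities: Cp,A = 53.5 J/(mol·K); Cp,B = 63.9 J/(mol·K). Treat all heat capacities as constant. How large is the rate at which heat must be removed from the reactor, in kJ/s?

Extent of reaction ξ = 0.324 × 1650 = 534.6 mol/h
Reaction term: ξ·ΔH°_rxn = 534.6 × -55.8 = -29831 kJ/h
Sensible, feed 175→25 °C: -13241 kJ/h
Outlet flows (mol/h): A 1115.4, B 534.6
Sensible, products 25→50.5 °C: 2392.8 kJ/h
Q = ΔH = -40679 kJ/h = -11.3 kW
Heat removed = 11.3 kJ/s

Q_out = 11.3 kJ/s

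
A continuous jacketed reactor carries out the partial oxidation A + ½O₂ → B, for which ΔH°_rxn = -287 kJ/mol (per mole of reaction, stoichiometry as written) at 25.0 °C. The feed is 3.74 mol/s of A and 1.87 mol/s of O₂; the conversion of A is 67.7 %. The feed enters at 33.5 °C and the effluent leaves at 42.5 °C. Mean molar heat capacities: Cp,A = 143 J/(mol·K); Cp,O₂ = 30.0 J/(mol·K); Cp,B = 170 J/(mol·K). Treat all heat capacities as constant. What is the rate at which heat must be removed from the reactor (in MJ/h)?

Extent of reaction ξ = 0.677 × 3.74 = 2.532 mol/s
Reaction term: ξ·ΔH°_rxn = 2.532 × -287 = -726.68 kJ/s
Sensible, feed 33.5→25 °C: -5.0228 kJ/s
Outlet flows (mol/s): A 1.208, O₂ 0.60401, B 2.532
Sensible, products 25→42.5 °C: 10.873 kJ/s
Q = ΔH = -720.83 kJ/s = -720.83 kW
Heat removed = 2595 MJ/h

Q_out = 2590 MJ/h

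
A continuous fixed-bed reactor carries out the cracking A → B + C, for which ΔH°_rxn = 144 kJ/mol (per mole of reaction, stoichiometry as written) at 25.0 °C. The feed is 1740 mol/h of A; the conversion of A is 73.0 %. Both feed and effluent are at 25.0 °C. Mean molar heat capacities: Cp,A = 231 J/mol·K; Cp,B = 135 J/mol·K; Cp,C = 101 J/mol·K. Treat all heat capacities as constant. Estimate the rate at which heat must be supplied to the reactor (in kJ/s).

Q_in = 50.8 kJ/s

Extent of reaction ξ = 0.730 × 1740 = 1270.2 mol/h
Reaction term: ξ·ΔH°_rxn = 1270.2 × 144 = 182910 kJ/h
Q = ΔH = 182910 kJ/h = 50.808 kW
Heat supplied = 50.808 kJ/s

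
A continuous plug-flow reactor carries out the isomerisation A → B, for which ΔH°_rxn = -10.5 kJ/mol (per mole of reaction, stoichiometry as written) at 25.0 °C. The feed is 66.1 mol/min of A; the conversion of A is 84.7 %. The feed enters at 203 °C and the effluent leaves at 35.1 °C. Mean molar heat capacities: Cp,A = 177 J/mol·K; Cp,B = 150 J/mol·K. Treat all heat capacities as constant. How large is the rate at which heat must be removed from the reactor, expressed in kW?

Extent of reaction ξ = 0.847 × 66.1 = 55.987 mol/min
Reaction term: ξ·ΔH°_rxn = 55.987 × -10.5 = -587.86 kJ/min
Sensible, feed 203→25 °C: -2082.5 kJ/min
Outlet flows (mol/min): A 10.113, B 55.987
Sensible, products 25→35.1 °C: 102.9 kJ/min
Q = ΔH = -2567.5 kJ/min = -42.792 kW
Heat removed = 42.792 kW

Q_out = 42.8 kW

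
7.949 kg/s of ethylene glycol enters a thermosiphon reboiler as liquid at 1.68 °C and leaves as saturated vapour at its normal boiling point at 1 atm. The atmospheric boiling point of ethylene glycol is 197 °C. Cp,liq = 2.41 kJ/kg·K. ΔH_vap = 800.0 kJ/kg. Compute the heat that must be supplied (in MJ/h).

Q = 36400 MJ/h

liquid 1.68→197 °C: 470.72 kJ/kg
vaporisation at 197 °C: 800 kJ/kg
Δh = 470.72 + 800 = 1270.7 kJ/kg
Q = ṁ·Δh = 7.949 kg/s × 1270.7 kJ/kg = 10101 kJ/s
|Q| = 10101 kW = 36363 MJ/h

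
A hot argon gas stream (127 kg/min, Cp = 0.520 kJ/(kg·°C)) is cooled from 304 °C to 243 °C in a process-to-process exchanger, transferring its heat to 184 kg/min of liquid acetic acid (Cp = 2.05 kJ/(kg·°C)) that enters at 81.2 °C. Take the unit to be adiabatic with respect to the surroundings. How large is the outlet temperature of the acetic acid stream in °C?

Heat released by hot stream: Q = 127 × 0.520 × (304 − 243) = 4028.4 kJ/min
Energy balance on cold side (adiabatic exchanger): Q = ṁ_c·Cp_c·(T_c,out − T_c,in)
T_c,out = 81.2 + 4028.4/(184 × 2.05) = 91.88 °C

T_c,out = 91.9 °C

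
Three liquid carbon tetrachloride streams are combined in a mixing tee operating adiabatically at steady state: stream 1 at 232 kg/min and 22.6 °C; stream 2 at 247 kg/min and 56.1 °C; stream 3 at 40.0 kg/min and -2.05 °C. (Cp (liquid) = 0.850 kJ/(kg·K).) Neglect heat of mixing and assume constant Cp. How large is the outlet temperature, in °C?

T_out = 36.6 °C

No heat crosses the boundary, so H_out = H_in.
Σ ṁᵢCp,ᵢTᵢ = 232×0.850×22.6 + 247×0.850×56.1 + 40.0×0.850×-2.05 = 16165
Σ ṁᵢCp,ᵢ = 232×0.850 + 247×0.850 + 40.0×0.850 = 441.15
T_out = 16165 / 441.15 = 36.643 °C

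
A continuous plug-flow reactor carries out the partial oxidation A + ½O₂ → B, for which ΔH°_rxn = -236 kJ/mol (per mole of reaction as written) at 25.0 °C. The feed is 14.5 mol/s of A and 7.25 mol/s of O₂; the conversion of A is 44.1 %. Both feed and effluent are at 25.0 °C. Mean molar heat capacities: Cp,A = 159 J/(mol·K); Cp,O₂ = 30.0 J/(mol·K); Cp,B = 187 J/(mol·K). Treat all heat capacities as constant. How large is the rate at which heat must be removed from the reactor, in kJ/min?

Extent of reaction ξ = 0.441 × 14.5 = 6.3945 mol/s
Reaction term: ξ·ΔH°_rxn = 6.3945 × -236 = -1509.1 kJ/s
Q = ΔH = -1509.1 kJ/s = -1509.1 kW
Heat removed = 90546 kJ/min

Q_out = 90500 kJ/min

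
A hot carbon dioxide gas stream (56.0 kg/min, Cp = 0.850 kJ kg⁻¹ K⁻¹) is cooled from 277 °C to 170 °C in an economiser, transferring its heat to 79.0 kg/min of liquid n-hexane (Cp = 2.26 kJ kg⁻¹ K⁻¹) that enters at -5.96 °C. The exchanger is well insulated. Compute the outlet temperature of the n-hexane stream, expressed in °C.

T_c,out = 22.6 °C

Heat released by hot stream: Q = 56.0 × 0.850 × (277 − 170) = 5093.2 kJ/min
Energy balance on cold side (adiabatic exchanger): Q = ṁ_c·Cp_c·(T_c,out − T_c,in)
T_c,out = -5.96 + 5093.2/(79.0 × 2.26) = 22.567 °C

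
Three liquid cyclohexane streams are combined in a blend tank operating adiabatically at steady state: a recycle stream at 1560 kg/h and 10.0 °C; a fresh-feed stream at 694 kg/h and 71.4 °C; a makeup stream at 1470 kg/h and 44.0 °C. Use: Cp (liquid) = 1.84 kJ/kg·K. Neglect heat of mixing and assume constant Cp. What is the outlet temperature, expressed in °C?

Energy balance with Q = 0: Σ ṁᵢCp,ᵢ(T_out − Tᵢ) = 0
T_out = Σ ṁᵢCp,ᵢTᵢ / Σ ṁᵢCp,ᵢ
      = 238890 / 6852.2 = 34.863 °C

T_out = 34.9 °C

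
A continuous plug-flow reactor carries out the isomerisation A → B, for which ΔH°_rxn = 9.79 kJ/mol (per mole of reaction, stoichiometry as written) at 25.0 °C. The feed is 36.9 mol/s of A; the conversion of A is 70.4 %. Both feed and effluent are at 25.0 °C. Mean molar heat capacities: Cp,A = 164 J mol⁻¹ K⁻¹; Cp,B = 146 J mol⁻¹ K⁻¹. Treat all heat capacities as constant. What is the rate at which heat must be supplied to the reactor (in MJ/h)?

Extent of reaction ξ = 0.704 × 36.9 = 25.978 mol/s
Reaction term: ξ·ΔH°_rxn = 25.978 × 9.79 = 254.32 kJ/s
Q = ΔH = 254.32 kJ/s = 254.32 kW
Heat supplied = 915.55 MJ/h

Q_in = 916 MJ/h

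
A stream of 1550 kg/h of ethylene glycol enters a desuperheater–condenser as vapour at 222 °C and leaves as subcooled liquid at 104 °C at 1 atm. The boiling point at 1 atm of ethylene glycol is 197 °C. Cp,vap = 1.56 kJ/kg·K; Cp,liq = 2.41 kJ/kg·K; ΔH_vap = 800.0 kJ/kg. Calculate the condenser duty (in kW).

Q_c = 458 kW

vapour 222→197 °C: -39 kJ/kg
condensation at 197 °C: -800 kJ/kg
liquid 197→104 °C: -224.13 kJ/kg
Δh = -39 + -800 + -224.13 = -1063.1 kJ/kg
Q = ṁ·Δh = 1550 kg/h × -1063.1 kJ/kg = -1.6479e+06 kJ/h
|Q| = 457.74 kW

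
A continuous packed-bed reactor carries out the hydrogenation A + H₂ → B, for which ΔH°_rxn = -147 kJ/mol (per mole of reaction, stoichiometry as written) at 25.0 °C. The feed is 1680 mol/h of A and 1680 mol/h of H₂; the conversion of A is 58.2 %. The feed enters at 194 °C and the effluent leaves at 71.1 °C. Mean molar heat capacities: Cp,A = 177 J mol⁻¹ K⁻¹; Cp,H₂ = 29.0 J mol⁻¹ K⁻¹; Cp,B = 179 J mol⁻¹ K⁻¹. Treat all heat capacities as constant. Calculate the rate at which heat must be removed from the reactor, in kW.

Extent of reaction ξ = 0.582 × 1680 = 977.76 mol/h
Reaction term: ξ·ΔH°_rxn = 977.76 × -147 = -143730 kJ/h
Sensible, feed 194→25 °C: -58488 kJ/h
Outlet flows (mol/h): A 702.24, H₂ 702.24, B 977.76
Sensible, products 25→71.1 °C: 14737 kJ/h
Q = ΔH = -187480 kJ/h = -52.078 kW
Heat removed = 52.078 kW

Q_out = 52.1 kW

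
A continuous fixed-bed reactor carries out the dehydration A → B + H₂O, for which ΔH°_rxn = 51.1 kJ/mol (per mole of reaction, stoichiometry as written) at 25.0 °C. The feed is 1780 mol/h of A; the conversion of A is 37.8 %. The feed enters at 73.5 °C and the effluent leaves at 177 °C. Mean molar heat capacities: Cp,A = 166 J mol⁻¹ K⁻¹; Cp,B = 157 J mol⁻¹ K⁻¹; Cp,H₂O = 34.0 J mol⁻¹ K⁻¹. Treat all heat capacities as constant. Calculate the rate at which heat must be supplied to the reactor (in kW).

Q_in = 18.8 kW

Extent of reaction ξ = 0.378 × 1780 = 672.84 mol/h
Reaction term: ξ·ΔH°_rxn = 672.84 × 51.1 = 34382 kJ/h
Sensible, feed 73.5→25 °C: -14331 kJ/h
Outlet flows (mol/h): A 1107.2, B 672.84, H₂O 672.84
Sensible, products 25→177 °C: 47470 kJ/h
Q = ΔH = 67521 kJ/h = 18.756 kW
Heat supplied = 18.756 kW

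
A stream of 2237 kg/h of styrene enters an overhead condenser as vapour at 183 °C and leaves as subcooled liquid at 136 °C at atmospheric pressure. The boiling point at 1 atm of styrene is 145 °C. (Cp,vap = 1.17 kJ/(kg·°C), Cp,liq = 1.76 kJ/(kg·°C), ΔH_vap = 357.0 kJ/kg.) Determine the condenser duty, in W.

Q_c = 259000 W

vapour 183→145 °C: -44.46 kJ/kg
condensation at 145 °C: -357 kJ/kg
liquid 145→136 °C: -15.84 kJ/kg
Δh = -44.46 + -357 + -15.84 = -417.3 kJ/kg
Q = ṁ·Δh = 2237 kg/h × -417.3 kJ/kg = -933500 kJ/h
|Q| = 259.31 kW = 259310 W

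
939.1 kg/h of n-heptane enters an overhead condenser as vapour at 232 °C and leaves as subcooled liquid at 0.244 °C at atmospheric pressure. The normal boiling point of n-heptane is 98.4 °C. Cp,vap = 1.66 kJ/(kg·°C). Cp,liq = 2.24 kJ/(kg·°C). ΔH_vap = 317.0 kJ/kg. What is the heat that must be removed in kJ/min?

vapour 232→98.4 °C: -221.78 kJ/kg
condensation at 98.4 °C: -317 kJ/kg
liquid 98.4→0.244 °C: -219.87 kJ/kg
Δh = -221.78 + -317 + -219.87 = -758.65 kJ/kg
Q = ṁ·Δh = 939.1 kg/h × -758.65 kJ/kg = -712440 kJ/h
|Q| = 197.9 kW = 11874 kJ/min

Q_c = 11900 kJ/min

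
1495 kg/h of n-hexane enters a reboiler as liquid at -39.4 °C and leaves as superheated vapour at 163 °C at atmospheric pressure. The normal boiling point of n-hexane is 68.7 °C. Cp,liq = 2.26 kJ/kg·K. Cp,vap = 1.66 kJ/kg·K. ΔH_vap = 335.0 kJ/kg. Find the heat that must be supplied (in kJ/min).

liquid -39.4→68.7 °C: 244.31 kJ/kg
vaporisation at 68.7 °C: 335 kJ/kg
vapour 68.7→163 °C: 156.54 kJ/kg
Δh = 244.31 + 335 + 156.54 = 735.84 kJ/kg
Q = ṁ·Δh = 1495 kg/h × 735.84 kJ/kg = 1.1001e+06 kJ/h
|Q| = 305.58 kW = 18335 kJ/min

Q = 18300 kJ/min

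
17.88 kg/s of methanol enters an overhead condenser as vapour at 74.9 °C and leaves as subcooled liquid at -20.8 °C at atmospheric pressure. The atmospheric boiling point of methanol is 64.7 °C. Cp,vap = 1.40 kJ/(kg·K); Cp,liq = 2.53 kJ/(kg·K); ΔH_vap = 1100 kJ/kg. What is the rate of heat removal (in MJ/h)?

Q_c = 85600 MJ/h

vapour 74.9→64.7 °C: -14.28 kJ/kg
condensation at 64.7 °C: -1100 kJ/kg
liquid 64.7→-20.8 °C: -216.31 kJ/kg
Δh = -14.28 + -1100 + -216.31 = -1330.6 kJ/kg
Q = ṁ·Δh = 17.88 kg/s × -1330.6 kJ/kg = -23791 kJ/s
|Q| = 23791 kW = 85648 MJ/h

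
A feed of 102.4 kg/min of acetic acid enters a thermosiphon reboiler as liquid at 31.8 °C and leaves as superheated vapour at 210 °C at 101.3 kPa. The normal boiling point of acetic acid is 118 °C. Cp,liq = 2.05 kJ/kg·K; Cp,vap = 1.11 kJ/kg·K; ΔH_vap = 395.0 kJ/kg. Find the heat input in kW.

Q = 1150 kW

liquid 31.8→118 °C: 176.71 kJ/kg
vaporisation at 118 °C: 395 kJ/kg
vapour 118→210 °C: 102.12 kJ/kg
Δh = 176.71 + 395 + 102.12 = 673.83 kJ/kg
Q = ṁ·Δh = 102.4 kg/min × 673.83 kJ/kg = 69000 kJ/min
|Q| = 1150 kW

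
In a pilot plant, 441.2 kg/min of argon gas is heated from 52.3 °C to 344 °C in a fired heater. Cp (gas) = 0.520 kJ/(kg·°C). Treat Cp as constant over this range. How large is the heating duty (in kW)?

Q = ṁ·Cp·ΔT = 441.2 × 0.520 × (344 − 52.3) = 66923 kJ/min
Converting: 66923 / 60 s = 1115.4 kW

Q = 1120 kW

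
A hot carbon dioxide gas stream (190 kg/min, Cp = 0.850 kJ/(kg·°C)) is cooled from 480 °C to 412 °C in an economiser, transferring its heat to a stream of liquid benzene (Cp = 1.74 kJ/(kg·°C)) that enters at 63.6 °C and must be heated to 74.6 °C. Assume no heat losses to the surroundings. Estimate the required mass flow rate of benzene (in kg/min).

ṁ_c = 574 kg/min

Heat released by hot stream: Q = 190 × 0.850 × (480 − 412) = 10982 kJ/min
Energy balance on cold side (adiabatic exchanger): Q = ṁ_c·Cp_c·(T_c,out − T_c,in)
ṁ_c = 10982 / [1.74 × (74.6 − 63.6)] = 573.77 kg/min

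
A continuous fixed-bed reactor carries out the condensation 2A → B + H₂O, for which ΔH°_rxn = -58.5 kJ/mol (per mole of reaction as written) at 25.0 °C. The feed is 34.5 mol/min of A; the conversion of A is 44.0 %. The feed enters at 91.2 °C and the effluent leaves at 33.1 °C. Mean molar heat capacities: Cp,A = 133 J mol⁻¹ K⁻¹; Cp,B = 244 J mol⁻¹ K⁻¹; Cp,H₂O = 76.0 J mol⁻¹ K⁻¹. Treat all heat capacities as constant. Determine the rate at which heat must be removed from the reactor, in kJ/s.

Q_out = 11.8 kJ/s

Extent of reaction ξ = 0.440 × 34.5 / 2 = 7.59 mol/min
Reaction term: ξ·ΔH°_rxn = 7.59 × -58.5 = -444.01 kJ/min
Sensible, feed 91.2→25 °C: -303.76 kJ/min
Outlet flows (mol/min): A 19.32, B 7.59, H₂O 7.59
Sensible, products 25→33.1 °C: 40.487 kJ/min
Q = ΔH = -707.29 kJ/min = -11.788 kW
Heat removed = 11.788 kJ/s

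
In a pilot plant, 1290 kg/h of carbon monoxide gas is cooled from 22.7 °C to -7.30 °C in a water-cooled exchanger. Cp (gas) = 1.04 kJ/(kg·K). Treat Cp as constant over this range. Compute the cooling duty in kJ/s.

Q = ṁ·Cp·ΔT = 1290 × 1.04 × (-7.30 − 22.7) = -40248 kJ/h
Converting: 40248 / 3600 s = 11.18 kW

Q_c = 11.2 kJ/s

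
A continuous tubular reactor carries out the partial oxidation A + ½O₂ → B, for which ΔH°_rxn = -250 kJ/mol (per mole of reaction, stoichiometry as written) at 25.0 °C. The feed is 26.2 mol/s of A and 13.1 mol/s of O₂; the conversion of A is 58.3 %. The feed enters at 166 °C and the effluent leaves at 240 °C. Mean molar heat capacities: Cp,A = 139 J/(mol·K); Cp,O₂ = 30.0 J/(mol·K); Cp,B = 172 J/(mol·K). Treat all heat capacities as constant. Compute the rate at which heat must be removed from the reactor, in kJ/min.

Q_out = 208000 kJ/min

Extent of reaction ξ = 0.583 × 26.2 = 15.275 mol/s
Reaction term: ξ·ΔH°_rxn = 15.275 × -250 = -3818.6 kJ/s
Sensible, feed 166→25 °C: -568.91 kJ/s
Outlet flows (mol/s): A 10.925, O₂ 5.4627, B 15.275
Sensible, products 25→240 °C: 926.59 kJ/s
Q = ΔH = -3461 kJ/s = -3461 kW
Heat removed = 207660 kJ/min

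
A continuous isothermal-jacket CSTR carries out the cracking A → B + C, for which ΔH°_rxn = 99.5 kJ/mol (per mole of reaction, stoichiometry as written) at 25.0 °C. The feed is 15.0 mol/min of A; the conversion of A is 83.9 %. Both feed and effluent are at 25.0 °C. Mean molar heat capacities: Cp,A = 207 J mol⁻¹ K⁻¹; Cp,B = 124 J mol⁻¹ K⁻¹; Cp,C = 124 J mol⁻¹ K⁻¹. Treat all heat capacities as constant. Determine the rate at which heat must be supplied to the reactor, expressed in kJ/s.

Extent of reaction ξ = 0.839 × 15.0 = 12.585 mol/min
Reaction term: ξ·ΔH°_rxn = 12.585 × 99.5 = 1252.2 kJ/min
Q = ΔH = 1252.2 kJ/min = 20.87 kW
Heat supplied = 20.87 kJ/s

Q_in = 20.9 kJ/s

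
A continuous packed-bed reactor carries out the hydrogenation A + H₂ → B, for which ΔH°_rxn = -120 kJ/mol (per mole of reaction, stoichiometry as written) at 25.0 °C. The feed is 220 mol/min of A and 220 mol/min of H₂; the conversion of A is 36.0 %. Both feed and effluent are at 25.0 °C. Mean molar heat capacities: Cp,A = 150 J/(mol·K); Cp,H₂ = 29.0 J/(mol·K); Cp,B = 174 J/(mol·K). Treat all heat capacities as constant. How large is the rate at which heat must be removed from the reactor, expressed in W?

Q_out = 158000 W

Extent of reaction ξ = 0.360 × 220 = 79.2 mol/min
Reaction term: ξ·ΔH°_rxn = 79.2 × -120 = -9504 kJ/min
Q = ΔH = -9504 kJ/min = -158.4 kW
Heat removed = 158400 W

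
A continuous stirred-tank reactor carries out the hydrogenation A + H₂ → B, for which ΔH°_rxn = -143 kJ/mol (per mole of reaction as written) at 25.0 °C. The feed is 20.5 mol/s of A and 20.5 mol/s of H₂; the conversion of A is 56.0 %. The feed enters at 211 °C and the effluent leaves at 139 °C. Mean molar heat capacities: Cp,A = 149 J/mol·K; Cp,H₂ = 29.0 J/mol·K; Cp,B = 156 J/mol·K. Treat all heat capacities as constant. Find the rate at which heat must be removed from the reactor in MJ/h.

Q_out = 6960 MJ/h

Extent of reaction ξ = 0.560 × 20.5 = 11.48 mol/s
Reaction term: ξ·ΔH°_rxn = 11.48 × -143 = -1641.6 kJ/s
Sensible, feed 211→25 °C: -678.71 kJ/s
Outlet flows (mol/s): A 9.02, H₂ 9.02, B 11.48
Sensible, products 25→139 °C: 387.19 kJ/s
Q = ΔH = -1933.2 kJ/s = -1933.2 kW
Heat removed = 6959.4 MJ/h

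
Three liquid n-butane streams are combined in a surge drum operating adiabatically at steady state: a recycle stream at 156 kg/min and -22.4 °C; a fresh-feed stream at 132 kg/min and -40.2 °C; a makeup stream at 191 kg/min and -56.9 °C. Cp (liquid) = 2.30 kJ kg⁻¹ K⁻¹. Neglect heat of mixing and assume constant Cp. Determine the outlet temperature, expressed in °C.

T_out = -41.1 °C

Energy balance with Q = 0: Σ ṁᵢCp,ᵢ(T_out − Tᵢ) = 0
T_out = Σ ṁᵢCp,ᵢTᵢ / Σ ṁᵢCp,ᵢ
      = -45238 / 1101.7 = -41.062 °C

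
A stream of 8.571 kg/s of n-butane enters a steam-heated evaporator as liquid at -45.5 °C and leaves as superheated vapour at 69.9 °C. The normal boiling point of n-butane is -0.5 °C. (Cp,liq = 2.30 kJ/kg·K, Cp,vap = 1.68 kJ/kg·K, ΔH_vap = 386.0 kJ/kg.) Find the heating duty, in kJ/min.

liquid -45.5→-0.5 °C: 103.5 kJ/kg
vaporisation at -0.5 °C: 386 kJ/kg
vapour -0.5→69.9 °C: 118.27 kJ/kg
Δh = 103.5 + 386 + 118.27 = 607.77 kJ/kg
Q = ṁ·Δh = 8.571 kg/s × 607.77 kJ/kg = 5209.2 kJ/s
|Q| = 5209.2 kW = 312550 kJ/min

Q = 313000 kJ/min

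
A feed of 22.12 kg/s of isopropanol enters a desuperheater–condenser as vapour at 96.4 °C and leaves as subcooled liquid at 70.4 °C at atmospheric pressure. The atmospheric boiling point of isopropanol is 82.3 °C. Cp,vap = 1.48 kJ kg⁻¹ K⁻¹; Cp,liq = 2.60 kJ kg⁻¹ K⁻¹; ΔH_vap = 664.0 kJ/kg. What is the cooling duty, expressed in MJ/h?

Q_c = 57000 MJ/h

vapour 96.4→82.3 °C: -20.868 kJ/kg
condensation at 82.3 °C: -664 kJ/kg
liquid 82.3→70.4 °C: -30.94 kJ/kg
Δh = -20.868 + -664 + -30.94 = -715.81 kJ/kg
Q = ṁ·Δh = 22.12 kg/s × -715.81 kJ/kg = -15834 kJ/s
|Q| = 15834 kW = 57001 MJ/h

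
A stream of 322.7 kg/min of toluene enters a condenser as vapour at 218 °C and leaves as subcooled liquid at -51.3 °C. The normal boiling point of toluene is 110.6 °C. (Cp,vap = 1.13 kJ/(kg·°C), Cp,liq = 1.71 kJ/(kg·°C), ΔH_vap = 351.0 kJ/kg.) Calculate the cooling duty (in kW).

vapour 218→110.6 °C: -121.36 kJ/kg
condensation at 110.6 °C: -351 kJ/kg
liquid 110.6→-51.3 °C: -276.85 kJ/kg
Δh = -121.36 + -351 + -276.85 = -749.21 kJ/kg
Q = ṁ·Δh = 322.7 kg/min × -749.21 kJ/kg = -241770 kJ/min
|Q| = 4029.5 kW

Q_c = 4030 kW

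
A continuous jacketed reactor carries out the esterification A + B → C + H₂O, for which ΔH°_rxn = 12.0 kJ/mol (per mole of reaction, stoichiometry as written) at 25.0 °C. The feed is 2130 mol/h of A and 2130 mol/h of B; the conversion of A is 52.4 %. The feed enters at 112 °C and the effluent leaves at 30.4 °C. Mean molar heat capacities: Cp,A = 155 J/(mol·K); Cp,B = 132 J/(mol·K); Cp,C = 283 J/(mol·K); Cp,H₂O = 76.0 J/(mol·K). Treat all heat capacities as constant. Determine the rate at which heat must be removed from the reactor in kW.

Extent of reaction ξ = 0.524 × 2130 = 1116.1 mol/h
Reaction term: ξ·ΔH°_rxn = 1116.1 × 12.0 = 13393 kJ/h
Sensible, feed 112→25 °C: -53184 kJ/h
Outlet flows (mol/h): A 1013.9, B 1013.9, C 1116.1, H₂O 1116.1
Sensible, products 25→30.4 °C: 3735 kJ/h
Q = ΔH = -36056 kJ/h = -10.015 kW
Heat removed = 10.015 kW

Q_out = 10.0 kW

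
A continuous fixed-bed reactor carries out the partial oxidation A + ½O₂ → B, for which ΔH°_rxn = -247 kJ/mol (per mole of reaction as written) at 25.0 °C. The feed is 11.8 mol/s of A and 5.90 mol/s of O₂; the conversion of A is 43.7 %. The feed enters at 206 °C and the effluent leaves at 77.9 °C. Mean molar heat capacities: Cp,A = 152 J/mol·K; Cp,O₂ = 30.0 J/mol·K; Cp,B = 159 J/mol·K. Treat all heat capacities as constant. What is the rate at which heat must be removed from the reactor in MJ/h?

Extent of reaction ξ = 0.437 × 11.8 = 5.1566 mol/s
Reaction term: ξ·ΔH°_rxn = 5.1566 × -247 = -1273.7 kJ/s
Sensible, feed 206→25 °C: -356.68 kJ/s
Outlet flows (mol/s): A 6.6434, O₂ 3.3217, B 5.1566
Sensible, products 25→77.9 °C: 102.06 kJ/s
Q = ΔH = -1528.3 kJ/s = -1528.3 kW
Heat removed = 5501.9 MJ/h

Q_out = 5500 MJ/h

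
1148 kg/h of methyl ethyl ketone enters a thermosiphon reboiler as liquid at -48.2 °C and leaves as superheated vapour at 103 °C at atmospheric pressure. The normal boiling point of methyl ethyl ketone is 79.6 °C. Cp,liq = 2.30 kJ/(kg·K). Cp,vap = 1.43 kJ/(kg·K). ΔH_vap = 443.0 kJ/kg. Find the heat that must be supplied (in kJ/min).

liquid -48.2→79.6 °C: 293.94 kJ/kg
vaporisation at 79.6 °C: 443 kJ/kg
vapour 79.6→103 °C: 33.462 kJ/kg
Δh = 293.94 + 443 + 33.462 = 770.4 kJ/kg
Q = ṁ·Δh = 1148 kg/h × 770.4 kJ/kg = 884420 kJ/h
|Q| = 245.67 kW = 14740 kJ/min

Q = 14700 kJ/min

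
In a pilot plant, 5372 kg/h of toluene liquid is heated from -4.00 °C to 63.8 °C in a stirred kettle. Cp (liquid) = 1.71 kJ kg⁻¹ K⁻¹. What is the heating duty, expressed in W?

Q = 173000 W

Q = ṁ·Cp·ΔT = 5372 × 1.71 × (63.8 − -4.00) = 622820 kJ/h
Converting: 622820 / 3600 s = 173.01 kW
Heating duty = 173010 W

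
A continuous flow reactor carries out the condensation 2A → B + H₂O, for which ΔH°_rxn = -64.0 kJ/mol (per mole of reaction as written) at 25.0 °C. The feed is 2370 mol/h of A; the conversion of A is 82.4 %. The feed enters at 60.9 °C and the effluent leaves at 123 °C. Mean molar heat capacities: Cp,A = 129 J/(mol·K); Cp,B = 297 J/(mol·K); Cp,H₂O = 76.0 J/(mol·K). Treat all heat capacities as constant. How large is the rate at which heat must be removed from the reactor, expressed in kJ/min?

Extent of reaction ξ = 0.824 × 2370 / 2 = 976.44 mol/h
Reaction term: ξ·ΔH°_rxn = 976.44 × -64.0 = -62492 kJ/h
Sensible, feed 60.9→25 °C: -10976 kJ/h
Outlet flows (mol/h): A 417.12, B 976.44, H₂O 976.44
Sensible, products 25→123 °C: 40966 kJ/h
Q = ΔH = -32502 kJ/h = -9.0283 kW
Heat removed = 541.7 kJ/min

Q_out = 542 kJ/min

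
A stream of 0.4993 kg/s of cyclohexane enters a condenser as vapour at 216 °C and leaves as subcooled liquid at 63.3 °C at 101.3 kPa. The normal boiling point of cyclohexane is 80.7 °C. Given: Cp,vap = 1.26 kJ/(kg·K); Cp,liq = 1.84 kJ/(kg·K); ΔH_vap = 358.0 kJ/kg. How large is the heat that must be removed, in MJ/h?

Q_c = 1010 MJ/h

vapour 216→80.7 °C: -170.48 kJ/kg
condensation at 80.7 °C: -358 kJ/kg
liquid 80.7→63.3 °C: -32.016 kJ/kg
Δh = -170.48 + -358 + -32.016 = -560.49 kJ/kg
Q = ṁ·Δh = 0.4993 kg/s × -560.49 kJ/kg = -279.85 kJ/s
|Q| = 279.85 kW = 1007.5 MJ/h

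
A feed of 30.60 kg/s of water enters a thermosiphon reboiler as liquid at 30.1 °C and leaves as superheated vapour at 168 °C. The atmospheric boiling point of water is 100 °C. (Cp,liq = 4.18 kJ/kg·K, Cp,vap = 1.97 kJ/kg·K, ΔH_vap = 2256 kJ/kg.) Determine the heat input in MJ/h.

liquid 30.1→100 °C: 292.18 kJ/kg
vaporisation at 100 °C: 2256 kJ/kg
vapour 100→168 °C: 133.96 kJ/kg
Δh = 292.18 + 2256 + 133.96 = 2682.1 kJ/kg
Q = ṁ·Δh = 30.60 kg/s × 2682.1 kJ/kg = 82074 kJ/s
|Q| = 82074 kW = 295460 MJ/h

Q = 295000 MJ/h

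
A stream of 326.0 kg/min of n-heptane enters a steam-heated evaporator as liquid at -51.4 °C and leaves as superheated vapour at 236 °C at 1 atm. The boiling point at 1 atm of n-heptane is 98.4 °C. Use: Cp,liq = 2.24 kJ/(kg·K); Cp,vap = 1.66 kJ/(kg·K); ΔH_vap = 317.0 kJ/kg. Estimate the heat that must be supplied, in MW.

Q = 4.79 MW

liquid -51.4→98.4 °C: 335.55 kJ/kg
vaporisation at 98.4 °C: 317 kJ/kg
vapour 98.4→236 °C: 228.42 kJ/kg
Δh = 335.55 + 317 + 228.42 = 880.97 kJ/kg
Q = ṁ·Δh = 326.0 kg/min × 880.97 kJ/kg = 287200 kJ/min
|Q| = 4786.6 kW = 4.7866 MW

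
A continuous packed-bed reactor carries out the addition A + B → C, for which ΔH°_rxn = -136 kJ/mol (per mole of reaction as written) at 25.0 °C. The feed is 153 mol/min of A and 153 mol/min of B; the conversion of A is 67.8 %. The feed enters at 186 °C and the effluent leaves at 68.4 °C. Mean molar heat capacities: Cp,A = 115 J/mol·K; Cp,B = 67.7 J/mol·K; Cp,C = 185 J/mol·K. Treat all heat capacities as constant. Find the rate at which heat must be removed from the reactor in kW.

Extent of reaction ξ = 0.678 × 153 = 103.73 mol/min
Reaction term: ξ·ΔH°_rxn = 103.73 × -136 = -14108 kJ/min
Sensible, feed 186→25 °C: -4500.4 kJ/min
Outlet flows (mol/min): A 49.266, B 49.266, C 103.73
Sensible, products 25→68.4 °C: 1223.5 kJ/min
Q = ΔH = -17385 kJ/min = -289.75 kW
Heat removed = 289.75 kW

Q_out = 290 kW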